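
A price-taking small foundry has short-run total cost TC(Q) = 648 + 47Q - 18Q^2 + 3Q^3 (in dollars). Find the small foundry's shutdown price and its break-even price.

Shutdown price = $20; break-even price = $155

Shutdown price = min AVC. AVC = 47 - 18Q + 3Q^2, with vertex at Q = 3 and minimum $20.
ATC = 648/Q + 47 - 18Q + 3Q^2. Setting dATC/dQ = −648/Q^2 − 18 + 6Q = 0 gives Q = 6 (since 6·6^3 − 18·6^2 = 648).
min ATC = 648/6 + 47 − 18·6 + 3·6^2 = $155. That is the break-even price.
For $20 ≤ P < $155 the firm produces at a loss; below $20 it shuts down.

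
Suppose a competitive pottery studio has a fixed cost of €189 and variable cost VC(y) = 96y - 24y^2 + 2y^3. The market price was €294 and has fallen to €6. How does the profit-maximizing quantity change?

MC = 96 - 48y + 6y^2; the shutdown threshold is min AVC = €24 (at y = 6).
With P = €294 above the shutdown price, P = MC gives y = 11.
At P = €6 < min AVC = €24, price no longer covers variable cost at any output, so the firm shuts down: y = 0.

Output falls from 11 to 0 (the firm shuts down)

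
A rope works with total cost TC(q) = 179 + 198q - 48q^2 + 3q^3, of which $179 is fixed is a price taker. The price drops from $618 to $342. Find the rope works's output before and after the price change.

Output falls from 14 to 12

MC = 198 - 96q + 9q^2; the shutdown threshold is min AVC = $6 (at q = 8).
At P = $618 ≥ min AVC, set P = MC on the rising branch: q = 14.
At P = $342 ≥ min AVC, set P = MC: q = 12. The firm stays open but cuts output.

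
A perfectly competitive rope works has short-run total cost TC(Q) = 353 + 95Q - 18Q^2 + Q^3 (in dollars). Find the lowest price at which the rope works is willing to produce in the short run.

$14 per unit

Short-run supply begins at min AVC. From VC = 95Q - 18Q^2 + Q^3, AVC = 95 - 18Q + Q^2.
At the minimum of AVC, MC = AVC. MC = 95 - 36Q + 3Q^2; setting MC = AVC gives 2Q^2 - 18Q = 0, so Q = 9. min AVC = 14.
The firm shuts down for any P below $14.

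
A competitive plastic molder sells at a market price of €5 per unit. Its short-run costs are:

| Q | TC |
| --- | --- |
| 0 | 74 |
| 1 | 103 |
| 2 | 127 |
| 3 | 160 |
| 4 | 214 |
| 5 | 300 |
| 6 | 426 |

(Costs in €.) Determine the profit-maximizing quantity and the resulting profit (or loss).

Q = 0 (shut down); profit = -€74

Compute π = P·Q − TC at each output: Q=0: -74; Q=1: -98; Q=2: -117; Q=3: -145; Q=4: -194; Q=5: -275; Q=6: -396.
Profit is highest at Q = 0. Equivalently, the lowest AVC in the table is 53/2 ≈ €26.50 at Q = 2, and P = €5 falls below it — price never covers variable cost, so the firm shuts down and loses only its fixed cost.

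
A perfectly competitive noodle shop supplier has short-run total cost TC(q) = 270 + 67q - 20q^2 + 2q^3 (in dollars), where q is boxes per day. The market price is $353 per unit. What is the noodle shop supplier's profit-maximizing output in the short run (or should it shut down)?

Variable cost is VC = 67q - 20q^2 + 2q^3, so AVC = VC/q = 67 - 20q + 2q^2 and MC = dTC/dq = 67 - 40q + 6q^2.
The AVC parabola has its vertex at q = 20/4 = 5, where AVC = 67 - 20·5 + 2·5^2 = $17.
Since P = $353 ≥ min AVC = $17, price covers variable cost and the firm should produce.
Solving P = MC: -286 - 40q + 6q^2 = 0 ⇒ q = -13/3 or 11. On the upward-sloping branch, q* = 11.
Check: AVC at q = 11 is $89 ≤ P, so revenue covers variable cost.
Profit = P·q − TC = 353·11 − 1249 = $2634.

Produce at q = 11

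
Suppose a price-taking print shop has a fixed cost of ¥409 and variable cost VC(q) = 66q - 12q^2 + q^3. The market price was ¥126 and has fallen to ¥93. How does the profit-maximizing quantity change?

AVC = 66 - 12q + q^2, minimized at q = 6 where min AVC = ¥30. MC = 66 - 24q + 3q^2.
At P = ¥126 ≥ min AVC, set P = MC on the rising branch: q = 10.
At P = ¥93 ≥ min AVC, set P = MC: q = 9. The firm stays open but cuts output.

Output falls from 10 to 9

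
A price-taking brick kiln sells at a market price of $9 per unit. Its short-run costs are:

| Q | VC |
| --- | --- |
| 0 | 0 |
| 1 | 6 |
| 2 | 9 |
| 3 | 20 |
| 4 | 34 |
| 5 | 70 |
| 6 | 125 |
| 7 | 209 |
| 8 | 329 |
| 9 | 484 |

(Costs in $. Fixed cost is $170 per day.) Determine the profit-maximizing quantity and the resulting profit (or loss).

Profit at each row (π = 9Q − TC): Q=0: -170; Q=1: -167; Q=2: -161; Q=3: -163; Q=4: -168; Q=5: -195; Q=6: -241; Q=7: -316; Q=8: -427; Q=9: -573.
Profit is maximized at Q = 2. AVC there is 9/2 = $4.50 ≤ P, so producing beats shutting down (which would give -$170).

Q = 2; profit = -$161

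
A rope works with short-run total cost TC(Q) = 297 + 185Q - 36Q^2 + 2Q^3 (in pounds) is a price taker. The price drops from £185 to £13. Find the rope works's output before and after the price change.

MC = 185 - 72Q + 6Q^2; the shutdown threshold is min AVC = £23 (at Q = 9).
At P = £185 ≥ min AVC, set P = MC on the rising branch: Q = 12.
At P = £13 < min AVC = £23, price no longer covers variable cost at any output, so the firm shuts down: Q = 0.

Output falls from 12 to 0 (the firm shuts down)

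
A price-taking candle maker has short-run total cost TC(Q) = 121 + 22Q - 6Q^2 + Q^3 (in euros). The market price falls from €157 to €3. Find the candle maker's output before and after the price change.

Output falls from 9 to 0 (the firm shuts down)

MC = 22 - 12Q + 3Q^2; the shutdown threshold is min AVC = €13 (at Q = 3).
At P = €157 ≥ min AVC, set P = MC on the rising branch: Q = 9.
At P = €3 < min AVC = €13, price no longer covers variable cost at any output, so the firm shuts down: Q = 0.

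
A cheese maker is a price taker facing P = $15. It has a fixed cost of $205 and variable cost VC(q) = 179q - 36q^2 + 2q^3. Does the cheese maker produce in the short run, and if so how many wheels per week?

Shut down

Variable cost is VC = 179q - 36q^2 + 2q^3, so AVC = VC/q = 179 - 36q + 2q^2 and MC = dTC/dq = 179 - 72q + 6q^2.
The AVC parabola has its vertex at q = 36/4 = 9, where AVC = 179 - 36·9 + 2·9^2 = $17.
Since P = $15 < min AVC = $17, price fails to cover variable cost at any output.
Best response: produce nothing and absorb the $205 fixed cost.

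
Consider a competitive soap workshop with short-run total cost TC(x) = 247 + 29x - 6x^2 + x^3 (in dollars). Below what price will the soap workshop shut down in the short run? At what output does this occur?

Short-run supply begins at min AVC. From VC = 29x - 6x^2 + x^3, AVC = 29 - 6x + x^2.
At the minimum of AVC, MC = AVC. MC = 29 - 12x + 3x^2; setting MC = AVC gives 2x^2 - 6x = 0, so x = 3. min AVC = 20.
So the shutdown price is $20.

$20 per unit, at x = 3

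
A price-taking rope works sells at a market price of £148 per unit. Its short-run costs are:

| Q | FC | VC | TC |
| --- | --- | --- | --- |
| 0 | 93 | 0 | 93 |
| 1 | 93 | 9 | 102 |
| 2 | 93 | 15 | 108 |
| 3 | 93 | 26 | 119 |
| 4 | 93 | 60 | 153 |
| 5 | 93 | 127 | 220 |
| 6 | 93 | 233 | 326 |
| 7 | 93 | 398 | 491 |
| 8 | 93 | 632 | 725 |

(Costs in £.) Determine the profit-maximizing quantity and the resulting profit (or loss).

Profit at each row (π = 148Q − TC): Q=0: -93; Q=1: 46; Q=2: 188; Q=3: 325; Q=4: 439; Q=5: 520; Q=6: 562; Q=7: 545; Q=8: 459.
Profit is maximized at Q = 6. AVC there is 233/6 = £38.83 ≤ P, so producing beats shutting down (which would give -£93).

Q = 6; profit = £562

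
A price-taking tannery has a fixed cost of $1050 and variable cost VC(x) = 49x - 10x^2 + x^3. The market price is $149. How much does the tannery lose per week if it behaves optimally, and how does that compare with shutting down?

AVC = 49 - 10x + x^2 has its minimum $24 at x = 5; price $149 clears that bar, so the firm operates.
With MC = 49 - 20x + 3x^2, P = MC on the upward-sloping part at x* = 10.
TR = 149·10 = 1490. TC = 1050 + 490 = 1540. Profit = 1490 − 1540 = -$50.
By producing, the firm covers all variable cost plus $1000 of fixed cost; shutting down would lose the full $1050.

Profit = -$50 at x = 10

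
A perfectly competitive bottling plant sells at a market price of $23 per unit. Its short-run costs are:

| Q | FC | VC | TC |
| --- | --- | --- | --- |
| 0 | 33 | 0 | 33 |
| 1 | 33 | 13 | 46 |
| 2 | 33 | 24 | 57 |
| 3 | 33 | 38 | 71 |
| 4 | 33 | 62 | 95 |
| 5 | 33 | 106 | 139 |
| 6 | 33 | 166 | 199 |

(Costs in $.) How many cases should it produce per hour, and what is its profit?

Profit at each row (π = 23Q − TC): Q=0: -33; Q=1: -23; Q=2: -11; Q=3: -2; Q=4: -3; Q=5: -24; Q=6: -61.
Profit is maximized at Q = 3. AVC there is 38/3 = $12.67 ≤ P, so producing beats shutting down (which would give -$33).

Q = 3; profit = -$2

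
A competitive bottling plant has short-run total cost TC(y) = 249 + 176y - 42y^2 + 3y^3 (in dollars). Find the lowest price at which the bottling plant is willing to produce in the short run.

$29 per unit

The firm shuts down when price falls below the minimum of average variable cost. AVC = VC/y = 176 - 42y + 3y^2.
At the minimum of AVC, MC = AVC. MC = 176 - 84y + 9y^2; setting MC = AVC gives 6y^2 - 42y = 0, so y = 7. min AVC = 29.
The firm shuts down for any P below $29.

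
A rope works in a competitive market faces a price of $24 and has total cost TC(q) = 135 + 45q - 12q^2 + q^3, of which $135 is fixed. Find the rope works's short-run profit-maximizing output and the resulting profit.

Profit = -$37 at q = 7

AVC = 45 - 12q + q^2; min AVC = $9 at q = 6. Since P = $24 ≥ min AVC, the firm produces.
MC = 45 - 24q + 3q^2. Setting P = MC and taking the root on the rising branch gives q* = 7.
TR = 24·7 = 168. TC = 135 + 70 = 205. Profit = 168 − 205 = -$37.
Shutting down would mean losing the fixed cost of $135, so operating at a loss of $37 is better by $98.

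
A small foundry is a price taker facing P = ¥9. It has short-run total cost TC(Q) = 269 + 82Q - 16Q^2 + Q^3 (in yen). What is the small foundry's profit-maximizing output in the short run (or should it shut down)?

Strip out fixed cost: VC = 82Q - 16Q^2 + Q^3. Then AVC = 82 - 16Q + Q^2 and MC = 82 - 32Q + 3Q^2.
The AVC parabola has its vertex at Q = 16/2 = 8, where AVC = 82 - 16·8 + 8^2 = ¥18.
Since P = ¥9 < min AVC = ¥18, price fails to cover variable cost at any output.
Shutting down limits the loss to fixed cost, ¥269.

Shut down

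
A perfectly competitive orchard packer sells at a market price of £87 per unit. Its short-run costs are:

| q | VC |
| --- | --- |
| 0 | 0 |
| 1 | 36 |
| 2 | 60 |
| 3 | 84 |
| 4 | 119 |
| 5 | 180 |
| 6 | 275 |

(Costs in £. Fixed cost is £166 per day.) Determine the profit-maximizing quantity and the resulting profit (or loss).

Tabulate TR − TC: q=0: -166; q=1: -115; q=2: -52; q=3: 11; q=4: 63; q=5: 89; q=6: 81.
Profit is maximized at q = 5. AVC there is 180/5 = £36 ≤ P, so producing beats shutting down (which would give -£166).

q = 5; profit = £89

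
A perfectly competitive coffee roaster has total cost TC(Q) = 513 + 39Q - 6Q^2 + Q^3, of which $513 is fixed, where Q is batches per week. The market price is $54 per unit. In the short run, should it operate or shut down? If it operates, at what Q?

Variable cost is VC = 39Q - 6Q^2 + Q^3, so AVC = VC/Q = 39 - 6Q + Q^2 and MC = dTC/dQ = 39 - 12Q + 3Q^2.
AVC is minimized where dAVC/dQ = -6 + 2Q = 0, at Q = 3; min AVC = 39 - 6·3 + 3^2 = $30.
P = $54 exceeds min AVC = $30, so the firm stays open.
P = MC gives -15 - 12Q + 3Q^2 = 0, with roots -1 and 5. Take the larger (rising MC): Q* = 5.
Check: AVC at Q = 5 is $34 ≤ P, so revenue covers variable cost.
Profit = P·Q − TC = 54·5 − 683 = -$413, a loss, but smaller than the $513 fixed cost the firm would lose by shutting down.

Produce at Q = 5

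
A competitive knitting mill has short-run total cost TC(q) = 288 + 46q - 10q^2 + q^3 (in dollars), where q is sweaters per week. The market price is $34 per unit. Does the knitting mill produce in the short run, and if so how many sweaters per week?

From TC, MC = TC'(q) = 46 - 20q + 3q^2 and AVC = VC/q = 46 - 10q + q^2.
AVC is minimized where dAVC/dq = -10 + 2q = 0, at q = 5; min AVC = 46 - 10·5 + 5^2 = $21.
P = $34 exceeds min AVC = $21, so the firm stays open.
Solving P = MC: 12 - 20q + 3q^2 = 0 ⇒ q = 2/3 or 6. On the upward-sloping branch, q* = 6.
Check: AVC at q = 6 is $22 ≤ P, so revenue covers variable cost.
Profit = P·q − TC = 34·6 − 420 = -$216, a loss, but smaller than the $288 fixed cost the firm would lose by shutting down.

Produce at q = 6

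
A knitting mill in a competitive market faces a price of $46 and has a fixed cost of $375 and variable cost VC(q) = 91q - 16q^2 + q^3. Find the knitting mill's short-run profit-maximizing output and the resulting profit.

AVC = 91 - 16q + q^2 has its minimum $27 at q = 8; price $46 clears that bar, so the firm operates.
With MC = 91 - 32q + 3q^2, P = MC on the upward-sloping part at q* = 9.
TR = 46·9 = 414. TC = 375 + 252 = 627. Profit = 414 − 627 = -$213.
That loss of $213 beats the $375 the firm would lose by shutting down; producing recovers $162 of fixed cost.

Profit = -$213 at q = 9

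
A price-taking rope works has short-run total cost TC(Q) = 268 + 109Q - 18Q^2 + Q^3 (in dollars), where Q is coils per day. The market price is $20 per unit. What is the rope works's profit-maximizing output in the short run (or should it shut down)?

Shut down

Strip out fixed cost: VC = 109Q - 18Q^2 + Q^3. Then AVC = 109 - 18Q + Q^2 and MC = 109 - 36Q + 3Q^2.
AVC hits its minimum where MC = AVC, at Q = 9, giving min AVC = 109 - 18·9 + 9^2 = $28.
With P < min AVC ($20 < $28), every unit sold adds to the loss.
The firm minimizes its loss by shutting down and losing only its fixed cost of $268.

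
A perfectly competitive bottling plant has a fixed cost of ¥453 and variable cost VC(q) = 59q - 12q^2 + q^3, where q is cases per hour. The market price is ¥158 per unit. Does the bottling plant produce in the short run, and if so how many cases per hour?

Produce at q = 11

Strip out fixed cost: VC = 59q - 12q^2 + q^3. Then AVC = 59 - 12q + q^2 and MC = 59 - 24q + 3q^2.
The AVC parabola has its vertex at q = 12/2 = 6, where AVC = 59 - 12·6 + 6^2 = ¥23.
Because ¥158 ≥ ¥23, revenue can cover variable cost; the firm operates.
Set P = MC: 158 = 59 - 24q + 3q^2 → -99 - 24q + 3q^2 = 0. The roots are q = -3 and q = 11; the profit-maximizing output is on the rising part of MC, so q* = 11.
Check: AVC at q = 11 is ¥48 ≤ P, so revenue covers variable cost.
Profit = P·q − TC = 158·11 − 981 = ¥757.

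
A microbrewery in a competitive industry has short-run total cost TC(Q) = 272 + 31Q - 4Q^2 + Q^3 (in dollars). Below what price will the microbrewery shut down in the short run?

$27 per unit

Short-run supply begins at min AVC. From VC = 31Q - 4Q^2 + Q^3, AVC = 31 - 4Q + Q^2.
dAVC/dQ = -4 + 2Q = 0 gives Q = 2. min AVC = 31 - 4·2 + 2^2 = 27.
The firm shuts down for any P below $27.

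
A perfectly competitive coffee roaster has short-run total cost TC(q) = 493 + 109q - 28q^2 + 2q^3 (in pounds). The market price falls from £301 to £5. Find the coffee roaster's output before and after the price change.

MC = 109 - 56q + 6q^2; the shutdown threshold is min AVC = £11 (at q = 7).
With P = £301 above the shutdown price, P = MC gives q = 12.
At P = £5 < min AVC = £11, price no longer covers variable cost at any output, so the firm shuts down: q = 0.

Output falls from 12 to 0 (the firm shuts down)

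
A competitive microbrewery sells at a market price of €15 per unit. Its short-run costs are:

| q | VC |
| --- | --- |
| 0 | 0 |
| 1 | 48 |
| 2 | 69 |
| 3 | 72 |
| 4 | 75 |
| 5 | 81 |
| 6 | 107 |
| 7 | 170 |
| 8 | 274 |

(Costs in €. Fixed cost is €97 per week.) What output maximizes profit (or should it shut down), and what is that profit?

Tabulate TR − TC: q=0: -97; q=1: -130; q=2: -136; q=3: -124; q=4: -112; q=5: -103; q=6: -114; q=7: -162; q=8: -251.
Profit is highest at q = 0. Equivalently, the lowest AVC in the table is 81/5 ≈ €16.20 at q = 5, and P = €15 falls below it — price never covers variable cost, so the firm shuts down and loses only its fixed cost.

q = 0 (shut down); profit = -€97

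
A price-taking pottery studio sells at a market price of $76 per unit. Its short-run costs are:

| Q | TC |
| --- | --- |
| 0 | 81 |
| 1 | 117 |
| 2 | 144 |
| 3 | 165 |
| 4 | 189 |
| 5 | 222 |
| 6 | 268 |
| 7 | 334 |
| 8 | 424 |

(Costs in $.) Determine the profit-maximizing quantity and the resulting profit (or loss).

Q = 7; profit = $198

Tabulate TR − TC: Q=0: -81; Q=1: -41; Q=2: 8; Q=3: 63; Q=4: 115; Q=5: 158; Q=6: 188; Q=7: 198; Q=8: 184.
Profit is maximized at Q = 7. AVC there is 253/7 = $36.14 ≤ P, so producing beats shutting down (which would give -$81).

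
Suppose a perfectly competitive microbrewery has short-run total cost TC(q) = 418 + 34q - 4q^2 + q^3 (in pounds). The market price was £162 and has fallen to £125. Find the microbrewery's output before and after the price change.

Output falls from 8 to 7

AVC = 34 - 4q + q^2, minimized at q = 2 where min AVC = £30. MC = 34 - 8q + 3q^2.
With P = £162 above the shutdown price, P = MC gives q = 8.
At P = £125 ≥ min AVC, set P = MC: q = 7. The firm stays open but cuts output.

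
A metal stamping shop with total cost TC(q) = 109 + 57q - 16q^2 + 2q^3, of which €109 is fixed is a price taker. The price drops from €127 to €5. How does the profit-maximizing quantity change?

Output falls from 7 to 0 (the firm shuts down)

MC = 57 - 32q + 6q^2; the shutdown threshold is min AVC = €25 (at q = 4).
At P = €127 ≥ min AVC, set P = MC on the rising branch: q = 7.
At P = €5 < min AVC = €25, price no longer covers variable cost at any output, so the firm shuts down: q = 0.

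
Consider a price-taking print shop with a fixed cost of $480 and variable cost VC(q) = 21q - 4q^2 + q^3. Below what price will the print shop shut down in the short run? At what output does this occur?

$17 per unit, at q = 2

Short-run supply begins at min AVC. From VC = 21q - 4q^2 + q^3, AVC = 21 - 4q + q^2.
At the minimum of AVC, MC = AVC. MC = 21 - 8q + 3q^2; setting MC = AVC gives 2q^2 - 4q = 0, so q = 2. min AVC = 17.
For P < $17 the firm produces nothing.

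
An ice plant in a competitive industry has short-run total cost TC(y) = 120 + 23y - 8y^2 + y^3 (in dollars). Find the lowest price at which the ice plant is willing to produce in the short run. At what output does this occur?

$7 per unit, at y = 4

Short-run supply begins at min AVC. From VC = 23y - 8y^2 + y^3, AVC = 23 - 8y + y^2.
dAVC/dy = -8 + 2y = 0 gives y = 4. min AVC = 23 - 8·4 + 4^2 = 7.
So the shutdown price is $7.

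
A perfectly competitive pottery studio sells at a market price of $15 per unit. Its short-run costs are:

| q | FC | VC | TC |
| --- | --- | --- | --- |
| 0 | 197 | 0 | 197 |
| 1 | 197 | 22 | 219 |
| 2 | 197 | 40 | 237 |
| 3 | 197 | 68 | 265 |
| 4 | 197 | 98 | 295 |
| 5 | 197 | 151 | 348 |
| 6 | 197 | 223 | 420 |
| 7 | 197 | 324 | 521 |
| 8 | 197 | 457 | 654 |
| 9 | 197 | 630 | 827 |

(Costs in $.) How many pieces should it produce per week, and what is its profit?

q = 0 (shut down); profit = -$197

Tabulate TR − TC: q=0: -197; q=1: -204; q=2: -207; q=3: -220; q=4: -235; q=5: -273; q=6: -330; q=7: -416; q=8: -534; q=9: -692.
Profit is highest at q = 0. Equivalently, the lowest AVC in the table is 40/2 ≈ $20 at q = 2, and P = $15 falls below it — price never covers variable cost, so the firm shuts down and loses only its fixed cost.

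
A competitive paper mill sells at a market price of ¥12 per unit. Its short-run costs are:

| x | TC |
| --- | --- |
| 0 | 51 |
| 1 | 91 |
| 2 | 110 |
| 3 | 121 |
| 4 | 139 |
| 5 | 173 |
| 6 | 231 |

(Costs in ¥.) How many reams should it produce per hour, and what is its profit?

Tabulate TR − TC: x=0: -51; x=1: -79; x=2: -86; x=3: -85; x=4: -91; x=5: -113; x=6: -159.
Profit is highest at x = 0. Equivalently, the lowest AVC in the table is 88/4 ≈ ¥22 at x = 4, and P = ¥12 falls below it — price never covers variable cost, so the firm shuts down and loses only its fixed cost.

x = 0 (shut down); profit = -¥51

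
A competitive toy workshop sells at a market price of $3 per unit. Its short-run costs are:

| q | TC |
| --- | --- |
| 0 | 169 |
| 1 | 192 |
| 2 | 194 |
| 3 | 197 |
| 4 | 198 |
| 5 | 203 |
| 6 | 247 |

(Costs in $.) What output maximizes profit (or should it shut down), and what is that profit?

Profit at each row (π = 3q − TC): q=0: -169; q=1: -189; q=2: -188; q=3: -188; q=4: -186; q=5: -188; q=6: -229.
Profit is highest at q = 0. Equivalently, the lowest AVC in the table is 34/5 ≈ $6.80 at q = 5, and P = $3 falls below it — price never covers variable cost, so the firm shuts down and loses only its fixed cost.

q = 0 (shut down); profit = -$169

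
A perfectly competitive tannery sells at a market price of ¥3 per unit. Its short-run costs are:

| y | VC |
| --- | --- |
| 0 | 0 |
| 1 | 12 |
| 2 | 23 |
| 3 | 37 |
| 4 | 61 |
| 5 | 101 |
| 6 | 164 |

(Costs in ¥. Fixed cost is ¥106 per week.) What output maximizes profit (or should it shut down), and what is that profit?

Compute π = P·y − TC at each output: y=0: -106; y=1: -115; y=2: -123; y=3: -134; y=4: -155; y=5: -192; y=6: -252.
Profit is highest at y = 0. Equivalently, the lowest AVC in the table is 23/2 ≈ ¥11.50 at y = 2, and P = ¥3 falls below it — price never covers variable cost, so the firm shuts down and loses only its fixed cost.

y = 0 (shut down); profit = -¥106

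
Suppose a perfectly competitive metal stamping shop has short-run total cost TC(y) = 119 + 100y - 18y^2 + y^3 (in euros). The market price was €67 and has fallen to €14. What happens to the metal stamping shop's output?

MC = 100 - 36y + 3y^2; the shutdown threshold is min AVC = €19 (at y = 9).
At P = €67 ≥ min AVC, set P = MC on the rising branch: y = 11.
At P = €14 < min AVC = €19, price no longer covers variable cost at any output, so the firm shuts down: y = 0.

Output falls from 11 to 0 (the firm shuts down)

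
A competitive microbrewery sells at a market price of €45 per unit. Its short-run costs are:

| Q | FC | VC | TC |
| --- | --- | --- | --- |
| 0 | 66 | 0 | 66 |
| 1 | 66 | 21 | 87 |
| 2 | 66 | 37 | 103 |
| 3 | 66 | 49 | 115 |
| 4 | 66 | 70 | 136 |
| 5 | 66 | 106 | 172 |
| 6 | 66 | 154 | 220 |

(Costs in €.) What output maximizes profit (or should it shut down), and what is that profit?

Profit at each row (π = 45Q − TC): Q=0: -66; Q=1: -42; Q=2: -13; Q=3: 20; Q=4: 44; Q=5: 53; Q=6: 50.
Profit is maximized at Q = 5. AVC there is 106/5 = €21.20 ≤ P, so producing beats shutting down (which would give -€66).

Q = 5; profit = €53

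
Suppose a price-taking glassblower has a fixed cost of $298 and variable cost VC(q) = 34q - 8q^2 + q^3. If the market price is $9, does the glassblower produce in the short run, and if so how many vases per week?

From TC, MC = TC'(q) = 34 - 16q + 3q^2 and AVC = VC/q = 34 - 8q + q^2.
AVC hits its minimum where MC = AVC, at q = 4, giving min AVC = 34 - 8·4 + 4^2 = $18.
With P < min AVC ($9 < $18), every unit sold adds to the loss.
The firm minimizes its loss by shutting down and losing only its fixed cost of $298.

Shut down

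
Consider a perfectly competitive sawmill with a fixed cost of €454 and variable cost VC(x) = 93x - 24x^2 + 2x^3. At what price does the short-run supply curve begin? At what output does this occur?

€21 per unit, at x = 6

Short-run supply begins at min AVC. From VC = 93x - 24x^2 + 2x^3, AVC = 93 - 24x + 2x^2.
At the minimum of AVC, MC = AVC. MC = 93 - 48x + 6x^2; setting MC = AVC gives 4x^2 - 24x = 0, so x = 6. min AVC = 21.
The firm shuts down for any P below €21.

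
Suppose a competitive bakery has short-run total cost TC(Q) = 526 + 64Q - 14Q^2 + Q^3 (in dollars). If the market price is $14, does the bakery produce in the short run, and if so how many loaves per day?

Variable cost is VC = 64Q - 14Q^2 + Q^3, so AVC = VC/Q = 64 - 14Q + Q^2 and MC = dTC/dQ = 64 - 28Q + 3Q^2.
The AVC parabola has its vertex at Q = 14/2 = 7, where AVC = 64 - 14·7 + 7^2 = $15.
With P < min AVC ($14 < $15), every unit sold adds to the loss.
Shutting down limits the loss to fixed cost, $526.

Shut down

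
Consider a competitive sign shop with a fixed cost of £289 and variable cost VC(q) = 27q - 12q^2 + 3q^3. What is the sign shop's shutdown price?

£15 per unit

The shutdown price is the minimum of AVC. VC = 27q - 12q^2 + 3q^3, so AVC = 27 - 12q + 3q^2.
At the minimum of AVC, MC = AVC. MC = 27 - 24q + 9q^2; setting MC = AVC gives 6q^2 - 12q = 0, so q = 2. min AVC = 15.
For P < £15 the firm produces nothing.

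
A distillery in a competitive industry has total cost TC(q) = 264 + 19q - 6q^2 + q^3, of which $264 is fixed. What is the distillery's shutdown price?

The shutdown price is the minimum of AVC. VC = 19q - 6q^2 + q^3, so AVC = 19 - 6q + q^2.
At the minimum of AVC, MC = AVC. MC = 19 - 12q + 3q^2; setting MC = AVC gives 2q^2 - 6q = 0, so q = 3. min AVC = 10.
The firm shuts down for any P below $10.

$10 per unit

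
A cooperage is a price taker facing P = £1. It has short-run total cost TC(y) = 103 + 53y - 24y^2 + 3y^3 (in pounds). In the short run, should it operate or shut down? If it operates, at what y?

Shut down

Variable cost is VC = 53y - 24y^2 + 3y^3, so AVC = VC/y = 53 - 24y + 3y^2 and MC = dTC/dy = 53 - 48y + 9y^2.
The AVC parabola has its vertex at y = 24/6 = 4, where AVC = 53 - 24·4 + 3·4^2 = £5.
Since P = £1 < min AVC = £5, price fails to cover variable cost at any output.
Best response: produce nothing and absorb the £103 fixed cost.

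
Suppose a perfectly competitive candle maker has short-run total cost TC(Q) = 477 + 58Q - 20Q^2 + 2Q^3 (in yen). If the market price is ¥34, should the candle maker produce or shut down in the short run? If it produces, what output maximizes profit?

Produce at Q = 6

Strip out fixed cost: VC = 58Q - 20Q^2 + 2Q^3. Then AVC = 58 - 20Q + 2Q^2 and MC = 58 - 40Q + 6Q^2.
AVC hits its minimum where MC = AVC, at Q = 5, giving min AVC = 58 - 20·5 + 2·5^2 = ¥8.
Since P = ¥34 ≥ min AVC = ¥8, price covers variable cost and the firm should produce.
Solving P = MC: 24 - 40Q + 6Q^2 = 0 ⇒ Q = 2/3 or 6. On the upward-sloping branch, Q* = 6.
Check: AVC at Q = 6 is ¥10 ≤ P, so revenue covers variable cost.
Profit = P·Q − TC = 34·6 − 537 = -¥333, a loss, but smaller than the ¥477 fixed cost the firm would lose by shutting down.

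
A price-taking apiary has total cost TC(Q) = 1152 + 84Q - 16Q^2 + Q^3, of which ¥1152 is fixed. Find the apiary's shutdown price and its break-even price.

Shutdown price = ¥20; break-even price = ¥132

AVC = 84 - 16Q + Q^2; minimized at Q = 8, giving min AVC = ¥20. That is the shutdown price.
ATC = 1152/Q + 84 - 16Q + Q^2. Setting dATC/dQ = −1152/Q^2 − 16 + 2Q = 0 gives Q = 12 (since 2·12^3 − 16·12^2 = 1152).
min ATC = 1152/12 + 84 − 16·12 + 12^2 = ¥132. That is the break-even price.
Between these two prices the firm operates at a loss; above ¥132 it earns a profit.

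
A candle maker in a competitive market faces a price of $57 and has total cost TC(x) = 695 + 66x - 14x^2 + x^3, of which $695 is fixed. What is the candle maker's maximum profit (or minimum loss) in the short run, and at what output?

AVC = 66 - 14x + x^2 has its minimum $17 at x = 7; price $57 clears that bar, so the firm operates.
With MC = 66 - 28x + 3x^2, P = MC on the upward-sloping part at x* = 9.
TR = 57·9 = 513. TC = 695 + 189 = 884. Profit = 513 − 884 = -$371.
Shutting down would mean losing the fixed cost of $695, so operating at a loss of $371 is better by $324.

Profit = -$371 at x = 9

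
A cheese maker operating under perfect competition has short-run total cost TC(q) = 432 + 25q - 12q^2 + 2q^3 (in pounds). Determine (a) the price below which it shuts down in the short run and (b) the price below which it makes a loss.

AVC = 25 - 12q + 2q^2; minimized at q = 3, giving min AVC = £7. That is the shutdown price.
ATC = 432/q + 25 - 12q + 2q^2. Setting dATC/dq = −432/q^2 − 12 + 4q = 0 gives q = 6 (since 4·6^3 − 12·6^2 = 432).
min ATC = 432/6 + 25 − 12·6 + 2·6^2 = £97. That is the break-even price.
Between these two prices the firm operates at a loss; above £97 it earns a profit.

Shutdown price = £7; break-even price = £97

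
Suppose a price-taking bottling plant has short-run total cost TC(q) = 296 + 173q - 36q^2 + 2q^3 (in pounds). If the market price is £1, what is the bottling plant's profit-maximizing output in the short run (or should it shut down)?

Shut down

Variable cost is VC = 173q - 36q^2 + 2q^3, so AVC = VC/q = 173 - 36q + 2q^2 and MC = dTC/dq = 173 - 72q + 6q^2.
AVC is minimized where dAVC/dq = -36 + 4q = 0, at q = 9; min AVC = 173 - 36·9 + 2·9^2 = £11.
With P < min AVC (£1 < £11), every unit sold adds to the loss.
Shutting down limits the loss to fixed cost, £296.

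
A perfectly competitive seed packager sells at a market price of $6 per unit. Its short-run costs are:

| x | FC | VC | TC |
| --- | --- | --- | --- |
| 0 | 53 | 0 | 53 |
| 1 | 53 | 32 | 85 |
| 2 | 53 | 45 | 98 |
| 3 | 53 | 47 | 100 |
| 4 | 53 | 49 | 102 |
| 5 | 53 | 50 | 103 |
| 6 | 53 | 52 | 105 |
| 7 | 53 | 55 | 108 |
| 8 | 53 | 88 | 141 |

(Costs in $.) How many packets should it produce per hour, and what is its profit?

Compute π = P·x − TC at each output: x=0: -53; x=1: -79; x=2: -86; x=3: -82; x=4: -78; x=5: -73; x=6: -69; x=7: -66; x=8: -93.
Profit is highest at x = 0. Equivalently, the lowest AVC in the table is 55/7 ≈ $7.86 at x = 7, and P = $6 falls below it — price never covers variable cost, so the firm shuts down and loses only its fixed cost.

x = 0 (shut down); profit = -$53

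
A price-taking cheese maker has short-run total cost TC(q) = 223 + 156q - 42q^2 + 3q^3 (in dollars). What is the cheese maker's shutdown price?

$9 per unit

Short-run supply begins at min AVC. From VC = 156q - 42q^2 + 3q^3, AVC = 156 - 42q + 3q^2.
At the minimum of AVC, MC = AVC. MC = 156 - 84q + 9q^2; setting MC = AVC gives 6q^2 - 42q = 0, so q = 7. min AVC = 9.
For P < $9 the firm produces nothing.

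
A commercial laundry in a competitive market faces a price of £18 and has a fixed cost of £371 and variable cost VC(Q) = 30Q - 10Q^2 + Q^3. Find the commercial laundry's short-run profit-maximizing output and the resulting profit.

Profit = -£299 at Q = 6

AVC = 30 - 10Q + Q^2 has its minimum £5 at Q = 5; price £18 clears that bar, so the firm operates.
With MC = 30 - 20Q + 3Q^2, P = MC on the upward-sloping part at Q* = 6.
TR = 18·6 = 108. TC = 371 + 36 = 407. Profit = 108 − 407 = -£299.
By producing, the firm covers all variable cost plus £72 of fixed cost; shutting down would lose the full £371.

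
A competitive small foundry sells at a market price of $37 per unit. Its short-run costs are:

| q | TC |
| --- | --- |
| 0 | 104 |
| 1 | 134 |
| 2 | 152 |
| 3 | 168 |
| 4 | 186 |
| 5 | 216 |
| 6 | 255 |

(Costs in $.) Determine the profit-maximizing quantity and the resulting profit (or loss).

Tabulate TR − TC: q=0: -104; q=1: -97; q=2: -78; q=3: -57; q=4: -38; q=5: -31; q=6: -33.
Profit is maximized at q = 5. AVC there is 112/5 = $22.40 ≤ P, so producing beats shutting down (which would give -$104).

q = 5; profit = -$31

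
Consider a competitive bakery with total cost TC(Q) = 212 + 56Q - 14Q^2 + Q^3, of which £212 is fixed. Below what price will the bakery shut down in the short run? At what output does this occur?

The firm shuts down when price falls below the minimum of average variable cost. AVC = VC/Q = 56 - 14Q + Q^2.
dAVC/dQ = -14 + 2Q = 0 gives Q = 7. min AVC = 56 - 14·7 + 7^2 = 7.
The firm shuts down for any P below £7.

£7 per unit, at Q = 7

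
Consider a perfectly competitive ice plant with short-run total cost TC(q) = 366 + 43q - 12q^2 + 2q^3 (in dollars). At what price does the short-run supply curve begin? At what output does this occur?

$25 per unit, at q = 3

The firm shuts down when price falls below the minimum of average variable cost. AVC = VC/q = 43 - 12q + 2q^2.
dAVC/dq = -12 + 4q = 0 gives q = 3. min AVC = 43 - 12·3 + 2·3^2 = 25.
For P < $25 the firm produces nothing.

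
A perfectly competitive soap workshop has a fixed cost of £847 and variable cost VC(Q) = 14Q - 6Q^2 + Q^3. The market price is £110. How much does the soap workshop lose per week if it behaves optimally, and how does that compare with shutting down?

AVC = 14 - 6Q + Q^2 has its minimum £5 at Q = 3; price £110 clears that bar, so the firm operates.
With MC = 14 - 12Q + 3Q^2, P = MC on the upward-sloping part at Q* = 8.
TR = 110·8 = 880. TC = 847 + 240 = 1087. Profit = 880 − 1087 = -£207.
That loss of £207 beats the £847 the firm would lose by shutting down; producing recovers £640 of fixed cost.

Profit = -£207 at Q = 8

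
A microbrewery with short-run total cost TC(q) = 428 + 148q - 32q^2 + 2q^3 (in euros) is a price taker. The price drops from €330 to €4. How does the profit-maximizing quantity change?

Output falls from 13 to 0 (the firm shuts down)

AVC = 148 - 32q + 2q^2, minimized at q = 8 where min AVC = €20. MC = 148 - 64q + 6q^2.
With P = €330 above the shutdown price, P = MC gives q = 13.
At P = €4 < min AVC = €20, price no longer covers variable cost at any output, so the firm shuts down: q = 0.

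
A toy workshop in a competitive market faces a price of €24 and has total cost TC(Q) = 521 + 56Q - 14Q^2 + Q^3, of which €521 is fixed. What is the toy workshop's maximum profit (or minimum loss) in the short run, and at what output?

Profit = -€393 at Q = 8

AVC = 56 - 14Q + Q^2 has its minimum €7 at Q = 7; price €24 clears that bar, so the firm operates.
MC = 56 - 28Q + 3Q^2. Setting P = MC and taking the root on the rising branch gives Q* = 8.
TR = 24·8 = 192. TC = 521 + 64 = 585. Profit = 192 − 585 = -€393.
Shutting down would mean losing the fixed cost of €521, so operating at a loss of €393 is better by €128.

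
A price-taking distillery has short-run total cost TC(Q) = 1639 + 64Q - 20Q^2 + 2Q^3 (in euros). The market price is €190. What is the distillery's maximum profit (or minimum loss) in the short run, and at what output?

AVC = 64 - 20Q + 2Q^2 has its minimum €14 at Q = 5; price €190 clears that bar, so the firm operates.
With MC = 64 - 40Q + 6Q^2, P = MC on the upward-sloping part at Q* = 9.
TR = 190·9 = 1710. TC = 1639 + 414 = 2053. Profit = 1710 − 2053 = -€343.
Shutting down would mean losing the fixed cost of €1639, so operating at a loss of €343 is better by €1296.

Profit = -€343 at Q = 9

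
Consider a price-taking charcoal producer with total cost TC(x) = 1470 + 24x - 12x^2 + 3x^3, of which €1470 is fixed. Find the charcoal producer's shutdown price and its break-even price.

Shutdown price = min AVC. AVC = 24 - 12x + 3x^2, with vertex at x = 2 and minimum €12.
ATC = 1470/x + 24 - 12x + 3x^2. Setting dATC/dx = −1470/x^2 − 12 + 6x = 0 gives x = 7 (since 6·7^3 − 12·7^2 = 1470).
min ATC = 1470/7 + 24 − 12·7 + 3·7^2 = €297. That is the break-even price.
Between these two prices the firm operates at a loss; above €297 it earns a profit.

Shutdown price = €12; break-even price = €297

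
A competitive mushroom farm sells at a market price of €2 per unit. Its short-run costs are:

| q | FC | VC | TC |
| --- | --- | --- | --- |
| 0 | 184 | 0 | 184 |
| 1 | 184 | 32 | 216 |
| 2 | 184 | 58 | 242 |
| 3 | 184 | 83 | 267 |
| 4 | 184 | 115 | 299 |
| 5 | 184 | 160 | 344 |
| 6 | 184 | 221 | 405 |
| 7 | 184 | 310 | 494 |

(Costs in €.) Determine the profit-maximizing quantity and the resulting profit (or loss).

q = 0 (shut down); profit = -€184

Tabulate TR − TC: q=0: -184; q=1: -214; q=2: -238; q=3: -261; q=4: -291; q=5: -334; q=6: -393; q=7: -480.
Profit is highest at q = 0. Equivalently, the lowest AVC in the table is 83/3 ≈ €27.67 at q = 3, and P = €2 falls below it — price never covers variable cost, so the firm shuts down and loses only its fixed cost.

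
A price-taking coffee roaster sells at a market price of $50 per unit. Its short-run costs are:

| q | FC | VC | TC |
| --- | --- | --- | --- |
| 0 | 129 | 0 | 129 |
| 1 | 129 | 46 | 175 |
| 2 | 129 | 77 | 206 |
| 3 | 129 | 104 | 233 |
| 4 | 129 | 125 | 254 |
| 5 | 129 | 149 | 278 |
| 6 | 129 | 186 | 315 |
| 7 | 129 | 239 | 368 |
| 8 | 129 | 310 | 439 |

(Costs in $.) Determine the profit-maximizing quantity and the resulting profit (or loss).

q = 6; profit = -$15

Tabulate TR − TC: q=0: -129; q=1: -125; q=2: -106; q=3: -83; q=4: -54; q=5: -28; q=6: -15; q=7: -18; q=8: -39.
Profit is maximized at q = 6. AVC there is 186/6 = $31 ≤ P, so producing beats shutting down (which would give -$129).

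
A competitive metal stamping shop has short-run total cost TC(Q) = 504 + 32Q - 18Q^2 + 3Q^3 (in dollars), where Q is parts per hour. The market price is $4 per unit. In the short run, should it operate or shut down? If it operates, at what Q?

From TC, MC = TC'(Q) = 32 - 36Q + 9Q^2 and AVC = VC/Q = 32 - 18Q + 3Q^2.
AVC is minimized where dAVC/dQ = -18 + 6Q = 0, at Q = 3; min AVC = 32 - 18·3 + 3·3^2 = $5.
Since P = $4 < min AVC = $5, price fails to cover variable cost at any output.
Best response: produce nothing and absorb the $504 fixed cost.

Shut down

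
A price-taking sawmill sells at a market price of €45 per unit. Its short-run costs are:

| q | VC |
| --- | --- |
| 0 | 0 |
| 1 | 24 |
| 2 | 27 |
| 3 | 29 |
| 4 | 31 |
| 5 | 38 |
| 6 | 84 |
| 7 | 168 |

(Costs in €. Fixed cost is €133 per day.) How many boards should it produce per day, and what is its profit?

q = 5; profit = €54

Compute π = P·q − TC at each output: q=0: -133; q=1: -112; q=2: -70; q=3: -27; q=4: 16; q=5: 54; q=6: 53; q=7: 14.
Profit is maximized at q = 5. AVC there is 38/5 = €7.60 ≤ P, so producing beats shutting down (which would give -€133).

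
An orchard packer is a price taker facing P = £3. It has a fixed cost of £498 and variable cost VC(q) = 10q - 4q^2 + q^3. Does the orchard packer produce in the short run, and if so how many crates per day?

Shut down

Strip out fixed cost: VC = 10q - 4q^2 + q^3. Then AVC = 10 - 4q + q^2 and MC = 10 - 8q + 3q^2.
The AVC parabola has its vertex at q = 4/2 = 2, where AVC = 10 - 4·2 + 2^2 = £6.
P = £3 lies below min AVC = £6; no output level covers variable cost.
Shutting down limits the loss to fixed cost, £498.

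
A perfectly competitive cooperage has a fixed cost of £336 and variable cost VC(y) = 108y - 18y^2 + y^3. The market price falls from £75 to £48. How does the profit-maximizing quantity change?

Output falls from 11 to 10

AVC = 108 - 18y + y^2, minimized at y = 9 where min AVC = £27. MC = 108 - 36y + 3y^2.
With P = £75 above the shutdown price, P = MC gives y = 11.
At P = £48 ≥ min AVC, set P = MC: y = 10. The firm stays open but cuts output.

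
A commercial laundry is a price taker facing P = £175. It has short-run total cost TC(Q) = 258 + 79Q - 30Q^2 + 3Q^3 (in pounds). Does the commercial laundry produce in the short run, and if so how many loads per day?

Variable cost is VC = 79Q - 30Q^2 + 3Q^3, so AVC = VC/Q = 79 - 30Q + 3Q^2 and MC = dTC/dQ = 79 - 60Q + 9Q^2.
The AVC parabola has its vertex at Q = 30/6 = 5, where AVC = 79 - 30·5 + 3·5^2 = £4.
Since P = £175 ≥ min AVC = £4, price covers variable cost and the firm should produce.
P = MC gives -96 - 60Q + 9Q^2 = 0, with roots -4/3 and 8. Take the larger (rising MC): Q* = 8.
Check: AVC at Q = 8 is £31 ≤ P, so revenue covers variable cost.
Profit = P·Q − TC = 175·8 − 506 = £894.

Produce at Q = 8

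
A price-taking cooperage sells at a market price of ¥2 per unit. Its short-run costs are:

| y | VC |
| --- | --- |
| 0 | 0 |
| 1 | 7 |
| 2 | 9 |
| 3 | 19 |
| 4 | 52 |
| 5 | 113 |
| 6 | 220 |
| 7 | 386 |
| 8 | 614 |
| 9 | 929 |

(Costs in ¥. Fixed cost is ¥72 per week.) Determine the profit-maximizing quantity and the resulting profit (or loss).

y = 0 (shut down); profit = -¥72

Compute π = P·y − TC at each output: y=0: -72; y=1: -77; y=2: -77; y=3: -85; y=4: -116; y=5: -175; y=6: -280; y=7: -444; y=8: -670; y=9: -983.
Profit is highest at y = 0. Equivalently, the lowest AVC in the table is 9/2 ≈ ¥4.50 at y = 2, and P = ¥2 falls below it — price never covers variable cost, so the firm shuts down and loses only its fixed cost.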